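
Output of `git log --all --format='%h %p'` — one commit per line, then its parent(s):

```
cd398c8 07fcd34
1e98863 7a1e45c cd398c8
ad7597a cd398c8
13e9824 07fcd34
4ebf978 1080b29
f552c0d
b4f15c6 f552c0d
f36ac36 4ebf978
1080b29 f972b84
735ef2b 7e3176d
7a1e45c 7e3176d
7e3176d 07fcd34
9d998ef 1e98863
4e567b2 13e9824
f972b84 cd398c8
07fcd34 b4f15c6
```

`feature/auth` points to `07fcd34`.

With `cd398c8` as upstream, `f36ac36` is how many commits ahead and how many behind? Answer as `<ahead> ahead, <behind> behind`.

4 ahead, 0 behind

Reachable from f36ac36: {07fcd34, 1080b29, 4ebf978, b4f15c6, cd398c8, f36ac36, f552c0d, f972b84}.
Reachable from cd398c8: {07fcd34, b4f15c6, cd398c8, f552c0d}.
Only in f36ac36's history (ahead): {1080b29, 4ebf978, f36ac36, f972b84} — 4.
Only in cd398c8's history (behind): {} — 0.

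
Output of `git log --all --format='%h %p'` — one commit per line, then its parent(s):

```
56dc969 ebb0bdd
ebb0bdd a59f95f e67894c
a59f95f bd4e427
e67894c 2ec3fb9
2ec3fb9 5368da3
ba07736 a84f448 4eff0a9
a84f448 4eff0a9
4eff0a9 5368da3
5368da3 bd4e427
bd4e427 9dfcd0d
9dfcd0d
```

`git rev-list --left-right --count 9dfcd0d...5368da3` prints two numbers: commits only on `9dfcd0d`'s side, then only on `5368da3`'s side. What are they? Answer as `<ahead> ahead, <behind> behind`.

0 ahead, 2 behind

Reachable from 9dfcd0d: {9dfcd0d}.
Reachable from 5368da3: {5368da3, 9dfcd0d, bd4e427}.
Only in 9dfcd0d's history (ahead): {} — 0.
Only in 5368da3's history (behind): {5368da3, bd4e427} — 2.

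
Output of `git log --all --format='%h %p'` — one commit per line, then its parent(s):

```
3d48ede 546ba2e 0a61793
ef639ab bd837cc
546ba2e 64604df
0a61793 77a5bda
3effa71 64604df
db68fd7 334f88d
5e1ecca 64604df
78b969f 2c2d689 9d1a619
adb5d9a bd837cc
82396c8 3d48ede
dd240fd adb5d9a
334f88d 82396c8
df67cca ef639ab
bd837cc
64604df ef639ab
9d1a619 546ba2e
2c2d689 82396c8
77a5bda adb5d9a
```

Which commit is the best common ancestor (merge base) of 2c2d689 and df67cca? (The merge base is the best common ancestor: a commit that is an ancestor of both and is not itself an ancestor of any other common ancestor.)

ef639ab

Ancestors of 2c2d689: {0a61793, 2c2d689, 3d48ede, 546ba2e, 64604df, 77a5bda, 82396c8, adb5d9a, bd837cc, ef639ab}.
Ancestors of df67cca: {bd837cc, df67cca, ef639ab}.
Common ancestors: {bd837cc, ef639ab}.
Among these, ef639ab is not an ancestor of any other common ancestor — it is the merge base.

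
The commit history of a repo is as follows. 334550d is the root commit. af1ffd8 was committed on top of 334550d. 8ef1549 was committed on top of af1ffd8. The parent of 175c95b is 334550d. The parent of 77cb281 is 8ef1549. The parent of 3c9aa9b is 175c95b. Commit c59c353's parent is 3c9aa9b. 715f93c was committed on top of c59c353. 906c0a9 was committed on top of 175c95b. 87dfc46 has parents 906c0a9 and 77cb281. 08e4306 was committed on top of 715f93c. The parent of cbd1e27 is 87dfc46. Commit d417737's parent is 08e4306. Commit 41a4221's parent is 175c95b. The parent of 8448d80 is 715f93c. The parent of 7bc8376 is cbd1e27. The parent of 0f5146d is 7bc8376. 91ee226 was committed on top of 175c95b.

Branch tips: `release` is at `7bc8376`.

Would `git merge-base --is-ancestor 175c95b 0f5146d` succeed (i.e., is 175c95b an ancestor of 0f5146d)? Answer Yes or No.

Yes

Ancestors of 0f5146d (commits reachable by following parents): {0f5146d, 175c95b, 334550d, 77cb281, 7bc8376, 87dfc46, 8ef1549, 906c0a9, af1ffd8, cbd1e27}.
175c95b is in that set, so it is an ancestor of 0f5146d.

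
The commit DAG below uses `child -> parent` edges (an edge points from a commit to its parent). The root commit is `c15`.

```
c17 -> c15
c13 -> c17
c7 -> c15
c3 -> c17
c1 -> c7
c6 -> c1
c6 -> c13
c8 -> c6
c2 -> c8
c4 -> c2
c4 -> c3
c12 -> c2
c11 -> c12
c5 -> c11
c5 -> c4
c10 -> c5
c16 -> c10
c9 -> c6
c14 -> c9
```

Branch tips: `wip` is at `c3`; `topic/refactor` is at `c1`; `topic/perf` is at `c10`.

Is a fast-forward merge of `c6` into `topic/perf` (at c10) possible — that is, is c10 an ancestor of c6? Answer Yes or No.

A fast-forward from c10 to c6 is possible iff c10 is an ancestor of c6.
Ancestors of c6: {c1, c13, c15, c17, c6, c7}.
c10 is not among them, so fast-forward is not possible.

No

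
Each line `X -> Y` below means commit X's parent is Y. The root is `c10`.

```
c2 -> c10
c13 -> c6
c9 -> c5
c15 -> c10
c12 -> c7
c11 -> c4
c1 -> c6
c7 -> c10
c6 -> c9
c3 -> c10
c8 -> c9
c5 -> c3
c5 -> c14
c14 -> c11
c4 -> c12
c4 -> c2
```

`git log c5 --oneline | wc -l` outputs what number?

Walking parent pointers from c5: reachable set = {c10, c11, c12, c14, c2, c3, c4, c5, c7}.
That is 9 commits.

9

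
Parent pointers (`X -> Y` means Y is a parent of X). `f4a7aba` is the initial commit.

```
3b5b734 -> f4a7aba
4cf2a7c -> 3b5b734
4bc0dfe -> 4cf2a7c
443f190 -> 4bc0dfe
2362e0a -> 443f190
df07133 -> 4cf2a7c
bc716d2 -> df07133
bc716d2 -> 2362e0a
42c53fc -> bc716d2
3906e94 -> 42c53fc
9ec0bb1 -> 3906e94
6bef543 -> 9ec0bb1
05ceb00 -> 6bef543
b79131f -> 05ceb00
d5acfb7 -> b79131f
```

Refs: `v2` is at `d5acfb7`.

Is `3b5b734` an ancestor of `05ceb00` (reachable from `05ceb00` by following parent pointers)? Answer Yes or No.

Yes

Ancestors of 05ceb00 (commits reachable by following parents): {05ceb00, 2362e0a, 3906e94, 3b5b734, 42c53fc, 443f190, 4bc0dfe, 4cf2a7c, 6bef543, 9ec0bb1, bc716d2, df07133, f4a7aba}.
3b5b734 is in that set, so it is an ancestor of 05ceb00.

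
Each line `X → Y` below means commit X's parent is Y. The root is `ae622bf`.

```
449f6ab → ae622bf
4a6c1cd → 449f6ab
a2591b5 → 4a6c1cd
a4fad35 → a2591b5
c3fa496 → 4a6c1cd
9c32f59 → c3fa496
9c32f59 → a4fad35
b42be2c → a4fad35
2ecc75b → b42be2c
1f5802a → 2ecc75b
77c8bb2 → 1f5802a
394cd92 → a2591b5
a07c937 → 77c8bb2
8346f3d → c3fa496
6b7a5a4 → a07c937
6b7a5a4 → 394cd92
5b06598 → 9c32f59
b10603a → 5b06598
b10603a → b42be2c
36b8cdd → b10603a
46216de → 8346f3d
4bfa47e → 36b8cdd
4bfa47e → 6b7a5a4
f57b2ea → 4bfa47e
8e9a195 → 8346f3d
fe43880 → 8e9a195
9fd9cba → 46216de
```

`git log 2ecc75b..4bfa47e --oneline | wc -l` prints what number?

Reachable from 4bfa47e: {1f5802a, 2ecc75b, 36b8cdd, 394cd92, 449f6ab, 4a6c1cd, 4bfa47e, 5b06598, 6b7a5a4, 77c8bb2, 9c32f59, a07c937, a2591b5, a4fad35, ae622bf, b10603a, b42be2c, c3fa496}.
Reachable from 2ecc75b: {2ecc75b, 449f6ab, 4a6c1cd, a2591b5, a4fad35, ae622bf, b42be2c}.
In 4bfa47e's history but not 2ecc75b's: {1f5802a, 36b8cdd, 394cd92, 4bfa47e, 5b06598, 6b7a5a4, 77c8bb2, 9c32f59, a07c937, b10603a, c3fa496} — 11 commits.

11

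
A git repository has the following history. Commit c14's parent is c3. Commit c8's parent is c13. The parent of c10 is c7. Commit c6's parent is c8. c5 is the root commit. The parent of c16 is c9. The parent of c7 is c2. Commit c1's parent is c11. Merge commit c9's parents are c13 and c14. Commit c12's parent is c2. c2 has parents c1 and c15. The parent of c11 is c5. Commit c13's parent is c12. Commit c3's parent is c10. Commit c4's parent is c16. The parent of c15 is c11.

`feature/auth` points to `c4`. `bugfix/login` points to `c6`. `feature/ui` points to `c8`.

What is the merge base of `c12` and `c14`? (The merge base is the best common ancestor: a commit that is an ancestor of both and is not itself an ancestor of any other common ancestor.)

c2

Ancestors of c12: {c1, c11, c12, c15, c2, c5}.
Ancestors of c14: {c1, c10, c11, c14, c15, c2, c3, c5, c7}.
Common ancestors: {c1, c11, c15, c2, c5}.
Among these, c2 is not an ancestor of any other common ancestor — it is the merge base.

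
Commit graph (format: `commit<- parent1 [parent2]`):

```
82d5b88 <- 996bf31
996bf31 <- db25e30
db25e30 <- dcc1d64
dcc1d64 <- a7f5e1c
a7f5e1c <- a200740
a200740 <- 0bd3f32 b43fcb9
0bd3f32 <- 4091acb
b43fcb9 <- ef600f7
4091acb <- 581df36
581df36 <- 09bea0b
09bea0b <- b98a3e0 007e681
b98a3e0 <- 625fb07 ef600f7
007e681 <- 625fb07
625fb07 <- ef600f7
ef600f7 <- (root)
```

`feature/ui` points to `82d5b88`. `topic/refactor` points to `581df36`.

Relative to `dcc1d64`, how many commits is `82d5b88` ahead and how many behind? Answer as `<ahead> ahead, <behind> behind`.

Reachable from 82d5b88: {007e681, 09bea0b, 0bd3f32, 4091acb, 581df36, 625fb07, 82d5b88, 996bf31, a200740, a7f5e1c, b43fcb9, b98a3e0, db25e30, dcc1d64, ef600f7}.
Reachable from dcc1d64: {007e681, 09bea0b, 0bd3f32, 4091acb, 581df36, 625fb07, a200740, a7f5e1c, b43fcb9, b98a3e0, dcc1d64, ef600f7}.
Only in 82d5b88's history (ahead): {82d5b88, 996bf31, db25e30} — 3.
Only in dcc1d64's history (behind): {} — 0.

3 ahead, 0 behind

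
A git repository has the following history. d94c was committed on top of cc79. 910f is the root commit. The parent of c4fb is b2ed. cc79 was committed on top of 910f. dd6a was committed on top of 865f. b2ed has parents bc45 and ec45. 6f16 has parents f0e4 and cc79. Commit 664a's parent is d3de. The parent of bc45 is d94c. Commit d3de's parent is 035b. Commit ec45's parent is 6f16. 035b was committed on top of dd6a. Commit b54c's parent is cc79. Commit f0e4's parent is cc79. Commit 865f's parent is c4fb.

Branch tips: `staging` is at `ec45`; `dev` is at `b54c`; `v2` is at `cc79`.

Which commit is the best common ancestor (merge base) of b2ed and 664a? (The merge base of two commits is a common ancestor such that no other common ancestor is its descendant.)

b2ed

Ancestors of b2ed: {6f16, 910f, b2ed, bc45, cc79, d94c, ec45, f0e4}.
Ancestors of 664a: {035b, 664a, 6f16, 865f, 910f, b2ed, bc45, c4fb, cc79, d3de, d94c, dd6a, ec45, f0e4}.
Common ancestors: {6f16, 910f, b2ed, bc45, cc79, d94c, ec45, f0e4}.
Among these, b2ed is not an ancestor of any other common ancestor — it is the merge base.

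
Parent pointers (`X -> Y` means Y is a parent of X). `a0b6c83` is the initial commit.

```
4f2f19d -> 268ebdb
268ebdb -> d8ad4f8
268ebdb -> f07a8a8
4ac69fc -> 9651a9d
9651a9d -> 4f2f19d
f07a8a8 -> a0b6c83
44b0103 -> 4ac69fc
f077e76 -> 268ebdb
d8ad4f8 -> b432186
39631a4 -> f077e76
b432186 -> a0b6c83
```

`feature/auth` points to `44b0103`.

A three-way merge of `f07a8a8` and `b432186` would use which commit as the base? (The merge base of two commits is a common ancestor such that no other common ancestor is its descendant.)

a0b6c83

Ancestors of f07a8a8: {a0b6c83, f07a8a8}.
Ancestors of b432186: {a0b6c83, b432186}.
Common ancestors: {a0b6c83}.
The only common ancestor is a0b6c83, so it is the merge base.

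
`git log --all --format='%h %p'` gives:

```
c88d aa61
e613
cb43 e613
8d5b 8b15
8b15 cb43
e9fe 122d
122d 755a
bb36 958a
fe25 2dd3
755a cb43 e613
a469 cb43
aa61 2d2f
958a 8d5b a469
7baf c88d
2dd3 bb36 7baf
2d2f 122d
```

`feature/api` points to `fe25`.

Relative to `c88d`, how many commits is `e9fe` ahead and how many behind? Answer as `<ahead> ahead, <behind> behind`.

Reachable from e9fe: {122d, 755a, cb43, e613, e9fe}.
Reachable from c88d: {122d, 2d2f, 755a, aa61, c88d, cb43, e613}.
Only in e9fe's history (ahead): {e9fe} — 1.
Only in c88d's history (behind): {2d2f, aa61, c88d} — 3.

1 ahead, 3 behind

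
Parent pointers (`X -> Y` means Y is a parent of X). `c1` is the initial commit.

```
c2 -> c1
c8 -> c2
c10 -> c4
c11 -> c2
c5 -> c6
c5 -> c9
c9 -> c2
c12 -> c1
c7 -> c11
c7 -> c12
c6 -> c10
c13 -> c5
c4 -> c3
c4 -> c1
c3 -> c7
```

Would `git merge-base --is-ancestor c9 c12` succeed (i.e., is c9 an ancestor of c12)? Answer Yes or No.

No

Ancestors of c12: {c1, c12}.
c9 is not in that set, so it is not an ancestor of c12.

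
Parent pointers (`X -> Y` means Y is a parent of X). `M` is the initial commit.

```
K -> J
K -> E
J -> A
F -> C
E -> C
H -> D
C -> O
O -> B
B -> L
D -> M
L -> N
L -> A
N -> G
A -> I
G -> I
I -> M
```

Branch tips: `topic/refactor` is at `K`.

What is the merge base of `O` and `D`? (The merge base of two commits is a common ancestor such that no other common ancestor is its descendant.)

Ancestors of O: {A, B, G, I, L, M, N, O}.
Ancestors of D: {D, M}.
Common ancestors: {M}.
The only common ancestor is M, so it is the merge base.

M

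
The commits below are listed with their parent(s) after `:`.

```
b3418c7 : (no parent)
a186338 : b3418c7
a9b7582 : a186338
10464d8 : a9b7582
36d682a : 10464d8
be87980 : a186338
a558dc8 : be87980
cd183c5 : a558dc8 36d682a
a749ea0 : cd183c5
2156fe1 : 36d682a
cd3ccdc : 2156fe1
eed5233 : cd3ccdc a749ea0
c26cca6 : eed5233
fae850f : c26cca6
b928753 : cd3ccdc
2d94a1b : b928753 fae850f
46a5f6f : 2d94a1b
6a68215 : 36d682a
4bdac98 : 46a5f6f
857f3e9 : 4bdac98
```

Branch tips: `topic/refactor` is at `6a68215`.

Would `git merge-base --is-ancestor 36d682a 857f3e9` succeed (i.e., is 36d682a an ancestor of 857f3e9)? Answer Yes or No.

Yes

Ancestors of 857f3e9 (commits reachable by following parents): {10464d8, 2156fe1, 2d94a1b, 36d682a, 46a5f6f, 4bdac98, 857f3e9, a186338, a558dc8, a749ea0, a9b7582, b3418c7, b928753, be87980, c26cca6, cd183c5, cd3ccdc, eed5233, fae850f}.
36d682a is in that set, so it is an ancestor of 857f3e9.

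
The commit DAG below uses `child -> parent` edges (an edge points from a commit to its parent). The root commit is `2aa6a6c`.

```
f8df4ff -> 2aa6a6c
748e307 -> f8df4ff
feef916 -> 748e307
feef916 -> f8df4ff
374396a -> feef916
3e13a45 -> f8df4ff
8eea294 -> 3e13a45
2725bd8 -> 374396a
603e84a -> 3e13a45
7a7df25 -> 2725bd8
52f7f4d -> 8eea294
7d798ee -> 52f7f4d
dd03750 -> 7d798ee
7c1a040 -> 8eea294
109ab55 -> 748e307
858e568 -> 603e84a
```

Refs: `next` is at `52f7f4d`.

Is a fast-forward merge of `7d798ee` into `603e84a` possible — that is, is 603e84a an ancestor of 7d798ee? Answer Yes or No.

A fast-forward from 603e84a to 7d798ee is possible iff 603e84a is an ancestor of 7d798ee.
Ancestors of 7d798ee: {2aa6a6c, 3e13a45, 52f7f4d, 7d798ee, 8eea294, f8df4ff}.
603e84a is not among them, so fast-forward is not possible.

No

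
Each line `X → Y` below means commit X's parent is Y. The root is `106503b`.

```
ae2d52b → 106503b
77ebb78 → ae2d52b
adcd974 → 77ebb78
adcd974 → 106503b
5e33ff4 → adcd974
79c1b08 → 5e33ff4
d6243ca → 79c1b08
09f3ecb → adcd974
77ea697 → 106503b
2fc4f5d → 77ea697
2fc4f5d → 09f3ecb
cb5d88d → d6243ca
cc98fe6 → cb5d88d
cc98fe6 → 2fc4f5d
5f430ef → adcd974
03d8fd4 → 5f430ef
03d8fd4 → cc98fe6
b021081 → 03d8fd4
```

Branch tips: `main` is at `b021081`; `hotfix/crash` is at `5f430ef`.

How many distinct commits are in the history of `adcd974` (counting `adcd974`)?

4

Walking parent pointers from adcd974: reachable set = {106503b, 77ebb78, adcd974, ae2d52b}.
That is 4 commits.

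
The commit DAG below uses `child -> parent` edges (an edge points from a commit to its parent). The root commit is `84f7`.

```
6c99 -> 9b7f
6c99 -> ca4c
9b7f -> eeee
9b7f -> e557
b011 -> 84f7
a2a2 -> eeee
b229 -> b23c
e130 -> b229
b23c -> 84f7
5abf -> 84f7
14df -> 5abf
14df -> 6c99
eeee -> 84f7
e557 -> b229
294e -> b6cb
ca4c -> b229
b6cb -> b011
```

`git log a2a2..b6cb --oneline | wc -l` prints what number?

2

Reachable from b6cb: {84f7, b011, b6cb}.
Reachable from a2a2: {84f7, a2a2, eeee}.
In b6cb's history but not a2a2's: {b011, b6cb} — 2 commits.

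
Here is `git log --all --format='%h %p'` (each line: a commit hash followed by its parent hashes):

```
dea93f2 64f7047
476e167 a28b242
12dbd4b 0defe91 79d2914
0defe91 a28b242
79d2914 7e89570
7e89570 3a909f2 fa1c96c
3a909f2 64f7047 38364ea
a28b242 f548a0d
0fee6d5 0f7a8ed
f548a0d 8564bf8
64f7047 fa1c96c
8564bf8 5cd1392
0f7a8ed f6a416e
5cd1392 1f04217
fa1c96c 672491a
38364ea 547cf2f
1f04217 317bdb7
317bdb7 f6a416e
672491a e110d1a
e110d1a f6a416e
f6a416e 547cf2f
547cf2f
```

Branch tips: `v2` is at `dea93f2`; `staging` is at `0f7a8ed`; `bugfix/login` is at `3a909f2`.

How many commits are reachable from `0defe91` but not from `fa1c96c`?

Reachable from 0defe91: {0defe91, 1f04217, 317bdb7, 547cf2f, 5cd1392, 8564bf8, a28b242, f548a0d, f6a416e}.
Reachable from fa1c96c: {547cf2f, 672491a, e110d1a, f6a416e, fa1c96c}.
In 0defe91's history but not fa1c96c's: {0defe91, 1f04217, 317bdb7, 5cd1392, 8564bf8, a28b242, f548a0d} — 7 commits.

7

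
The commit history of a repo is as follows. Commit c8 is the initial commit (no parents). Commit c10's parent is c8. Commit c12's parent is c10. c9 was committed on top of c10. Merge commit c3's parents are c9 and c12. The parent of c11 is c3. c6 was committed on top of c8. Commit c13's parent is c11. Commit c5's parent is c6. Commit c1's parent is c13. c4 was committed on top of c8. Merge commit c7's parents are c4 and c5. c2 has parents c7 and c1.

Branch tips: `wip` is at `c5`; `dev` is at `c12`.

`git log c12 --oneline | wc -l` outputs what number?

3

Walking parent pointers from c12: reachable set = {c10, c12, c8}.
That is 3 commits.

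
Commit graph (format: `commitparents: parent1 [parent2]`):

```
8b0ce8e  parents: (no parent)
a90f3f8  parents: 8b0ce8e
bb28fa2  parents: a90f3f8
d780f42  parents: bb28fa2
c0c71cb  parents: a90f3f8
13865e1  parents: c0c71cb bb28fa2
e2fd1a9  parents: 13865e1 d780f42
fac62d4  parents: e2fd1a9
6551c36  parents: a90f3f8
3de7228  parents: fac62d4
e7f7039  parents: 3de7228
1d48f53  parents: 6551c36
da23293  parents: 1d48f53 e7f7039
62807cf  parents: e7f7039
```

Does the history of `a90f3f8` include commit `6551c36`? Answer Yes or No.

No

Ancestors of a90f3f8: {8b0ce8e, a90f3f8}.
6551c36 is not in that set, so it is not an ancestor of a90f3f8.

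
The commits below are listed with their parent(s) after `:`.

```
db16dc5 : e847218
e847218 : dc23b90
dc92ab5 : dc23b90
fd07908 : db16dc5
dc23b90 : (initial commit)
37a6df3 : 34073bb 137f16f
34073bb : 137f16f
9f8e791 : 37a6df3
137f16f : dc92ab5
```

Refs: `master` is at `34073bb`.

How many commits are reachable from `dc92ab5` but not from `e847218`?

1

Reachable from dc92ab5: {dc23b90, dc92ab5}.
Reachable from e847218: {dc23b90, e847218}.
In dc92ab5's history but not e847218's: {dc92ab5} — 1 commit.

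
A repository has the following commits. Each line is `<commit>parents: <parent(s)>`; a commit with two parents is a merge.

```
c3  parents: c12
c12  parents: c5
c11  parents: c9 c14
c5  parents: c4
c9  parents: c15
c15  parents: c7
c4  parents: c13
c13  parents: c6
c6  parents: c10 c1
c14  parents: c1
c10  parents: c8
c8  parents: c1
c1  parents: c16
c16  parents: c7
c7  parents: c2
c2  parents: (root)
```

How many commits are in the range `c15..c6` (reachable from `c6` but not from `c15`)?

5

Reachable from c6: {c1, c10, c16, c2, c6, c7, c8}.
Reachable from c15: {c15, c2, c7}.
In c6's history but not c15's: {c1, c10, c16, c6, c8} — 5 commits.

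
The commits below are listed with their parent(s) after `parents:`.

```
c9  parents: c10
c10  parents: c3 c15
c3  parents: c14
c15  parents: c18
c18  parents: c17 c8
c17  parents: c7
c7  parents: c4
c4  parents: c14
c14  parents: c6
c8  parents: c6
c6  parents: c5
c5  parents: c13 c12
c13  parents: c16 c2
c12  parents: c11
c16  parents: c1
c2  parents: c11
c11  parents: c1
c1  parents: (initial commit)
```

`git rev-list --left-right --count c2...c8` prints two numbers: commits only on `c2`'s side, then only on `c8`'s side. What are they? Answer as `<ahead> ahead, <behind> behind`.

Reachable from c2: {c1, c11, c2}.
Reachable from c8: {c1, c11, c12, c13, c16, c2, c5, c6, c8}.
Only in c2's history (ahead): {} — 0.
Only in c8's history (behind): {c12, c13, c16, c5, c6, c8} — 6.

0 ahead, 6 behind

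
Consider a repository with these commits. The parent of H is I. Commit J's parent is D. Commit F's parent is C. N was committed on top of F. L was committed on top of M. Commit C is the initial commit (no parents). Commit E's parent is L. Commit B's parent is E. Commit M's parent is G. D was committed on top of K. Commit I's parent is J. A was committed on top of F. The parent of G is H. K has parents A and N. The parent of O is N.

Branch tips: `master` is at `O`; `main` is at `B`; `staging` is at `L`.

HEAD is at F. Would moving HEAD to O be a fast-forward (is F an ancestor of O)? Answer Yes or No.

A fast-forward from F to O is possible iff F is an ancestor of O.
Ancestors of O: {C, F, N, O}.
F is among them, so fast-forward is possible.

Yes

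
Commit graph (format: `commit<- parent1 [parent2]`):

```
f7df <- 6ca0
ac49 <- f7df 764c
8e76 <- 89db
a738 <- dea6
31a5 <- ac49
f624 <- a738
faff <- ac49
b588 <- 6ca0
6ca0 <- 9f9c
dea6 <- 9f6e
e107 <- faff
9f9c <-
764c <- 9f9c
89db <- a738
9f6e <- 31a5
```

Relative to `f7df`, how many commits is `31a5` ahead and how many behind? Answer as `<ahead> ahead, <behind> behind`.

3 ahead, 0 behind

Reachable from 31a5: {31a5, 6ca0, 764c, 9f9c, ac49, f7df}.
Reachable from f7df: {6ca0, 9f9c, f7df}.
Only in 31a5's history (ahead): {31a5, 764c, ac49} — 3.
Only in f7df's history (behind): {} — 0.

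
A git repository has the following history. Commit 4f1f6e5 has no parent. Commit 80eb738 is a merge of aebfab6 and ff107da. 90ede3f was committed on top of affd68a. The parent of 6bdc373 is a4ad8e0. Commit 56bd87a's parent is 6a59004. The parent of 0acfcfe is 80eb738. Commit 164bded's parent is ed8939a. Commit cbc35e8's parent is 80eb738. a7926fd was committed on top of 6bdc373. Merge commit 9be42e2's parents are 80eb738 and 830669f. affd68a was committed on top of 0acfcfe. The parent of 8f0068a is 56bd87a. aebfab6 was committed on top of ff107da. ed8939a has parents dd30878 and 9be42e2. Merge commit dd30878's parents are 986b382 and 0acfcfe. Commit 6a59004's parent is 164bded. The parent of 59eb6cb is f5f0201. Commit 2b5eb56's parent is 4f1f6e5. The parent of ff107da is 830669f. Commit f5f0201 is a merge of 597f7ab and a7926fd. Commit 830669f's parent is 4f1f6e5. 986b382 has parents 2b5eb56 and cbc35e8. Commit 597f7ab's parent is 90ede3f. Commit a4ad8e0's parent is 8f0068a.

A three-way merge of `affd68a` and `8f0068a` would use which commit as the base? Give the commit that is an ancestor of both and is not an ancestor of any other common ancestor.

0acfcfe

Ancestors of affd68a: {0acfcfe, 4f1f6e5, 80eb738, 830669f, aebfab6, affd68a, ff107da}.
Ancestors of 8f0068a: {0acfcfe, 164bded, 2b5eb56, 4f1f6e5, 56bd87a, 6a59004, 80eb738, 830669f, 8f0068a, 986b382, 9be42e2, aebfab6, cbc35e8, dd30878, ed8939a, ff107da}.
Common ancestors: {0acfcfe, 4f1f6e5, 80eb738, 830669f, aebfab6, ff107da}.
Among these, 0acfcfe is not an ancestor of any other common ancestor — it is the merge base.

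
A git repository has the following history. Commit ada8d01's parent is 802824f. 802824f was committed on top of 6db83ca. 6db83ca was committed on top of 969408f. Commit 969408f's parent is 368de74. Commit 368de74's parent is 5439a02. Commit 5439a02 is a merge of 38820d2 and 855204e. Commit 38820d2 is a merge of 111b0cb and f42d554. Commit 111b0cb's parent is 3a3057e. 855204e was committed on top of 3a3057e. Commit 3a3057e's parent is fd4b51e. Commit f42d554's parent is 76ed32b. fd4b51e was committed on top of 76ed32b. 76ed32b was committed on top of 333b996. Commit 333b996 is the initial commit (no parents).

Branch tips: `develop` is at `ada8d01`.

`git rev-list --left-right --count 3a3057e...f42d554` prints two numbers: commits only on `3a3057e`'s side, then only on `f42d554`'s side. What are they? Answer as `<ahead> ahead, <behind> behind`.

Reachable from 3a3057e: {333b996, 3a3057e, 76ed32b, fd4b51e}.
Reachable from f42d554: {333b996, 76ed32b, f42d554}.
Only in 3a3057e's history (ahead): {3a3057e, fd4b51e} — 2.
Only in f42d554's history (behind): {f42d554} — 1.

2 ahead, 1 behind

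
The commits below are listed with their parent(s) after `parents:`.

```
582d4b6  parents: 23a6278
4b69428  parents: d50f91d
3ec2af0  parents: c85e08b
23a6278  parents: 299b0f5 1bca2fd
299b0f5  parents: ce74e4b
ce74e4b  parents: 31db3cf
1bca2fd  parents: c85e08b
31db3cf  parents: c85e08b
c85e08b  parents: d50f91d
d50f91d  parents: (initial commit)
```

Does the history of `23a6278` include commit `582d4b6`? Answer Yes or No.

No

Ancestors of 23a6278: {1bca2fd, 23a6278, 299b0f5, 31db3cf, c85e08b, ce74e4b, d50f91d}.
582d4b6 is not in that set, so it is not an ancestor of 23a6278.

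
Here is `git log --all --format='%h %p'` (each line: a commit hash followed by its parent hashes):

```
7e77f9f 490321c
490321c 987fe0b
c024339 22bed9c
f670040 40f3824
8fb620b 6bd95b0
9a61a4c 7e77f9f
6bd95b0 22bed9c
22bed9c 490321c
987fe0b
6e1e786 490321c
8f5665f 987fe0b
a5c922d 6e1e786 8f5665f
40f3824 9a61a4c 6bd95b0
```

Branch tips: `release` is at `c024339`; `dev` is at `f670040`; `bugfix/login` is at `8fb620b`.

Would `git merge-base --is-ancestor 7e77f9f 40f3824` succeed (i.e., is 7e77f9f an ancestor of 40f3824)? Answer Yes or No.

Ancestors of 40f3824 (commits reachable by following parents): {22bed9c, 40f3824, 490321c, 6bd95b0, 7e77f9f, 987fe0b, 9a61a4c}.
7e77f9f is in that set, so it is an ancestor of 40f3824.

Yes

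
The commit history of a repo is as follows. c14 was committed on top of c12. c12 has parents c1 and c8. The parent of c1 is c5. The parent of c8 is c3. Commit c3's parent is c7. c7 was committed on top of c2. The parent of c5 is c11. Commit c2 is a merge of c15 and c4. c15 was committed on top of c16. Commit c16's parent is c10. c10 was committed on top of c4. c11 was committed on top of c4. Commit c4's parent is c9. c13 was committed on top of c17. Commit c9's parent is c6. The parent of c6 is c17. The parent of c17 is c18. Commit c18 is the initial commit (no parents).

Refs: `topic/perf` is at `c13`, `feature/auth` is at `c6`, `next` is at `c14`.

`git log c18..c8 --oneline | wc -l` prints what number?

11

Reachable from c8: {c10, c15, c16, c17, c18, c2, c3, c4, c6, c7, c8, c9}.
Reachable from c18: {c18}.
In c8's history but not c18's: {c10, c15, c16, c17, c2, c3, c4, c6, c7, c8, c9} — 11 commits.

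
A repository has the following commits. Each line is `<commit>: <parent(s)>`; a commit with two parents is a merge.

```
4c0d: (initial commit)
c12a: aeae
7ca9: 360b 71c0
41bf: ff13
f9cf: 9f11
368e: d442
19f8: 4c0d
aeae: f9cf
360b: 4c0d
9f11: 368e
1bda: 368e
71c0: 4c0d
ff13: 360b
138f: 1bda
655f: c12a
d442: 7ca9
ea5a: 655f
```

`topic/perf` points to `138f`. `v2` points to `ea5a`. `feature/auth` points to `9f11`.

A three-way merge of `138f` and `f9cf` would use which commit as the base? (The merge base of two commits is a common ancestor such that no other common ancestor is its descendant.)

368e

Ancestors of 138f: {138f, 1bda, 360b, 368e, 4c0d, 71c0, 7ca9, d442}.
Ancestors of f9cf: {360b, 368e, 4c0d, 71c0, 7ca9, 9f11, d442, f9cf}.
Common ancestors: {360b, 368e, 4c0d, 71c0, 7ca9, d442}.
Among these, 368e is not an ancestor of any other common ancestor — it is the merge base.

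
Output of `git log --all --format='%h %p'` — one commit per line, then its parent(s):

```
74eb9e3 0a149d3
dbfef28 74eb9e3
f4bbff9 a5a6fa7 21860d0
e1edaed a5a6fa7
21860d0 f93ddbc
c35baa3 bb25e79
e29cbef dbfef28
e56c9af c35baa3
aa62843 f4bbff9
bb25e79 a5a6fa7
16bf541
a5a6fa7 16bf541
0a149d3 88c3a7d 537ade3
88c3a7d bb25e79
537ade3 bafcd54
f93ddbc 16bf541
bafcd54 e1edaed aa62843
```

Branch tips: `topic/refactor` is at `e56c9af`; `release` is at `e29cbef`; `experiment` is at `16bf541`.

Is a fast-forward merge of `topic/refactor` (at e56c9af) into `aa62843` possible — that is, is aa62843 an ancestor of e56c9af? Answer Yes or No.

No

A fast-forward from aa62843 to e56c9af is possible iff aa62843 is an ancestor of e56c9af.
Ancestors of e56c9af: {16bf541, a5a6fa7, bb25e79, c35baa3, e56c9af}.
aa62843 is not among them, so fast-forward is not possible.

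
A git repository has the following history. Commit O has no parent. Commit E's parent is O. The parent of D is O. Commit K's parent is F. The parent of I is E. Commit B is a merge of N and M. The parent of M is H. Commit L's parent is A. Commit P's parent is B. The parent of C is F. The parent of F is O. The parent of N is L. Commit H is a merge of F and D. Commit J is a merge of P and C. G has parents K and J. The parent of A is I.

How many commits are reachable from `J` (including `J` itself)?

Walking parent pointers from J: reachable set = {A, B, C, D, E, F, H, I, J, L, M, N, O, P}.
That is 14 commits.

14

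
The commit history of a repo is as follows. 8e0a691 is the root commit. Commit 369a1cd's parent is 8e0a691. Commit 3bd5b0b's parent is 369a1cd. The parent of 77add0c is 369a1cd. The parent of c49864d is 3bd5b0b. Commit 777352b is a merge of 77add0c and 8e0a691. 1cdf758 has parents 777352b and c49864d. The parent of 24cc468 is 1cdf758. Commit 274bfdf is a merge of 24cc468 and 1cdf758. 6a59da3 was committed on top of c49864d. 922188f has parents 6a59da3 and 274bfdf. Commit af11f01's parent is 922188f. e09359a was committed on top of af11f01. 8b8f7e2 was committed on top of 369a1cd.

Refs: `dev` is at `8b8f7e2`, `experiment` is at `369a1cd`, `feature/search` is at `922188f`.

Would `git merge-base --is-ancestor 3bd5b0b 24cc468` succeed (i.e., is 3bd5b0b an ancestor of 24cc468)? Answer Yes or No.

Ancestors of 24cc468 (commits reachable by following parents): {1cdf758, 24cc468, 369a1cd, 3bd5b0b, 777352b, 77add0c, 8e0a691, c49864d}.
3bd5b0b is in that set, so it is an ancestor of 24cc468.

Yes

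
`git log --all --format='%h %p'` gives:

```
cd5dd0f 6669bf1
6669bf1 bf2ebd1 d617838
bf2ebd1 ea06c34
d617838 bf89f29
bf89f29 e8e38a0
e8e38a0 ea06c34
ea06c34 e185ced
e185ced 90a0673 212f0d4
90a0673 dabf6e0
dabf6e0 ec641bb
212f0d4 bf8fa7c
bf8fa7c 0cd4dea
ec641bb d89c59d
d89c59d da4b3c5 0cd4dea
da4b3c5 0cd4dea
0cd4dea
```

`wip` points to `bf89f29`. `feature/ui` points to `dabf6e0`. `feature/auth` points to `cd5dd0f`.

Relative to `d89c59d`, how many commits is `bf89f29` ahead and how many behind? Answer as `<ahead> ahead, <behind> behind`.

9 ahead, 0 behind

Reachable from bf89f29: {0cd4dea, 212f0d4, 90a0673, bf89f29, bf8fa7c, d89c59d, da4b3c5, dabf6e0, e185ced, e8e38a0, ea06c34, ec641bb}.
Reachable from d89c59d: {0cd4dea, d89c59d, da4b3c5}.
Only in bf89f29's history (ahead): {212f0d4, 90a0673, bf89f29, bf8fa7c, dabf6e0, e185ced, e8e38a0, ea06c34, ec641bb} — 9.
Only in d89c59d's history (behind): {} — 0.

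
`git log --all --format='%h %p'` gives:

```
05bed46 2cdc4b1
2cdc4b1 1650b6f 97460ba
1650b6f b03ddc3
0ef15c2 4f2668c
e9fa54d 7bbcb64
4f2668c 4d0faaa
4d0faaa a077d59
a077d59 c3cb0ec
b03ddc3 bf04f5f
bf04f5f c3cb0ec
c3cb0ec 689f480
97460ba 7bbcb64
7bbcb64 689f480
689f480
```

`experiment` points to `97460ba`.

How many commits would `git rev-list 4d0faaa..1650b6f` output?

3

Reachable from 1650b6f: {1650b6f, 689f480, b03ddc3, bf04f5f, c3cb0ec}.
Reachable from 4d0faaa: {4d0faaa, 689f480, a077d59, c3cb0ec}.
In 1650b6f's history but not 4d0faaa's: {1650b6f, b03ddc3, bf04f5f} — 3 commits.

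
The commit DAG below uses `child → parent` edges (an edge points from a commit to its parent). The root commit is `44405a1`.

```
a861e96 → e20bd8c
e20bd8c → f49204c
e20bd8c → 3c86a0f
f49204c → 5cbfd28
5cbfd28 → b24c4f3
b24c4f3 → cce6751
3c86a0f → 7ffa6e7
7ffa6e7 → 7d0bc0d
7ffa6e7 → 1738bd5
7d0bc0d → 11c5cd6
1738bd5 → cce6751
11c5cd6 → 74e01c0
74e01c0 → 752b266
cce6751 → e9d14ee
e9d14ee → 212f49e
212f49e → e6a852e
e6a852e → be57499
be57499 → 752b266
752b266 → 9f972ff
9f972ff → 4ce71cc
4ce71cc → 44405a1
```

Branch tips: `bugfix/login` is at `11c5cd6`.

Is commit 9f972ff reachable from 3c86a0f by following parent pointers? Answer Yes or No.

Ancestors of 3c86a0f (commits reachable by following parents): {11c5cd6, 1738bd5, 212f49e, 3c86a0f, 44405a1, 4ce71cc, 74e01c0, 752b266, 7d0bc0d, 7ffa6e7, 9f972ff, be57499, cce6751, e6a852e, e9d14ee}.
9f972ff is in that set, so it is an ancestor of 3c86a0f.

Yes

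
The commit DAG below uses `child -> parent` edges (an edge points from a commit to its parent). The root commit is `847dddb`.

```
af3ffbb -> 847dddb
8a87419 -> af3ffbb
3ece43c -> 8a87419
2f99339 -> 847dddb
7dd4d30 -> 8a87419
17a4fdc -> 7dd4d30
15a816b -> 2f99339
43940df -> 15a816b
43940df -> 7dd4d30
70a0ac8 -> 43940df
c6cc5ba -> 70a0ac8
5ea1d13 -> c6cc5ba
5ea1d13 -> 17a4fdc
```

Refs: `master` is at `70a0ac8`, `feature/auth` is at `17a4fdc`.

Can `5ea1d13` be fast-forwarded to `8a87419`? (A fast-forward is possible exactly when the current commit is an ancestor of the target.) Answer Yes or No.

A fast-forward from 5ea1d13 to 8a87419 is possible iff 5ea1d13 is an ancestor of 8a87419.
Ancestors of 8a87419: {847dddb, 8a87419, af3ffbb}.
5ea1d13 is not among them, so fast-forward is not possible.

No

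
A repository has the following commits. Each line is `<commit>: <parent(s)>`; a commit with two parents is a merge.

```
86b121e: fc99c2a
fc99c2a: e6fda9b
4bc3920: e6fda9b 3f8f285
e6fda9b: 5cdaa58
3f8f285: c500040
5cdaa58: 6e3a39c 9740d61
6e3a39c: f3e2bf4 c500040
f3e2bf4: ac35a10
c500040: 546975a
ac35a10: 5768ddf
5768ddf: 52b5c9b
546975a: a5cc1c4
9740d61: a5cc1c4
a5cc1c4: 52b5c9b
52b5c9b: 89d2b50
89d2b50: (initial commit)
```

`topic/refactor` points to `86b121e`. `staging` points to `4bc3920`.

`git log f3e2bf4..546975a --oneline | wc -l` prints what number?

2

Reachable from 546975a: {52b5c9b, 546975a, 89d2b50, a5cc1c4}.
Reachable from f3e2bf4: {52b5c9b, 5768ddf, 89d2b50, ac35a10, f3e2bf4}.
In 546975a's history but not f3e2bf4's: {546975a, a5cc1c4} — 2 commits.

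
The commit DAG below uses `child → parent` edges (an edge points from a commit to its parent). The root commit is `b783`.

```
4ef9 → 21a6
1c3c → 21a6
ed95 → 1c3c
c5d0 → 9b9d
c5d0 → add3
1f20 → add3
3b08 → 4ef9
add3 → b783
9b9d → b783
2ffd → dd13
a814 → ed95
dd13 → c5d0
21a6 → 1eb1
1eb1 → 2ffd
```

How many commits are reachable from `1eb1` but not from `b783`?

Reachable from 1eb1: {1eb1, 2ffd, 9b9d, add3, b783, c5d0, dd13}.
Reachable from b783: {b783}.
In 1eb1's history but not b783's: {1eb1, 2ffd, 9b9d, add3, c5d0, dd13} — 6 commits.

6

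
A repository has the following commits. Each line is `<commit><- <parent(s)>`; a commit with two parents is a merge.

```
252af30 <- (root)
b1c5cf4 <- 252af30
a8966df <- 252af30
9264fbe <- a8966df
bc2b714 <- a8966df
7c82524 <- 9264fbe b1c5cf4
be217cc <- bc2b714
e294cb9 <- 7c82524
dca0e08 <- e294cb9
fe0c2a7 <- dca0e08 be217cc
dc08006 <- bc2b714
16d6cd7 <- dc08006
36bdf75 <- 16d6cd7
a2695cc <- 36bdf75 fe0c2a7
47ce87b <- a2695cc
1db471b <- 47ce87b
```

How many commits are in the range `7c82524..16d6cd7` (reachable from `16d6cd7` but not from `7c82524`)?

3

Reachable from 16d6cd7: {16d6cd7, 252af30, a8966df, bc2b714, dc08006}.
Reachable from 7c82524: {252af30, 7c82524, 9264fbe, a8966df, b1c5cf4}.
In 16d6cd7's history but not 7c82524's: {16d6cd7, bc2b714, dc08006} — 3 commits.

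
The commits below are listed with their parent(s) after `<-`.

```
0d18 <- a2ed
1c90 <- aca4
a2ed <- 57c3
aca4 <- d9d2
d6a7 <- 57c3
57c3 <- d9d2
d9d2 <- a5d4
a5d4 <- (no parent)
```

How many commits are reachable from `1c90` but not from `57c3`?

Reachable from 1c90: {1c90, a5d4, aca4, d9d2}.
Reachable from 57c3: {57c3, a5d4, d9d2}.
In 1c90's history but not 57c3's: {1c90, aca4} — 2 commits.

2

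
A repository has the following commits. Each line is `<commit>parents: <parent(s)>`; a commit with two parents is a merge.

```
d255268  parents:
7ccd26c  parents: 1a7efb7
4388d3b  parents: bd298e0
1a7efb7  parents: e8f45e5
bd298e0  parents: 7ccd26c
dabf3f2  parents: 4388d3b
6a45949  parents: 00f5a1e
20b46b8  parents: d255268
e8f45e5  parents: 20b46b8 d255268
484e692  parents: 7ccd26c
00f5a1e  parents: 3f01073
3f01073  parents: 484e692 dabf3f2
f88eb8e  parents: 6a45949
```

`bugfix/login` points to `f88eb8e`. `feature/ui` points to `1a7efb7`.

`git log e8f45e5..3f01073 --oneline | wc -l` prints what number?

Reachable from 3f01073: {1a7efb7, 20b46b8, 3f01073, 4388d3b, 484e692, 7ccd26c, bd298e0, d255268, dabf3f2, e8f45e5}.
Reachable from e8f45e5: {20b46b8, d255268, e8f45e5}.
In 3f01073's history but not e8f45e5's: {1a7efb7, 3f01073, 4388d3b, 484e692, 7ccd26c, bd298e0, dabf3f2} — 7 commits.

7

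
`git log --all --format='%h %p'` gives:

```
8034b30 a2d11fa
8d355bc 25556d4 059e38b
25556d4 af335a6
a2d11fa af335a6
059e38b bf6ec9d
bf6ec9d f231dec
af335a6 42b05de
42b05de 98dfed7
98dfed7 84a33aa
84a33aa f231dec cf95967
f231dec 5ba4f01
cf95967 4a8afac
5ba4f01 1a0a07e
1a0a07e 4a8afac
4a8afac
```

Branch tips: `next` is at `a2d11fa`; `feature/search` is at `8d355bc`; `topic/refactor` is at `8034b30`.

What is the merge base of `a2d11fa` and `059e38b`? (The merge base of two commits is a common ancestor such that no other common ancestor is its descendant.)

f231dec

Ancestors of a2d11fa: {1a0a07e, 42b05de, 4a8afac, 5ba4f01, 84a33aa, 98dfed7, a2d11fa, af335a6, cf95967, f231dec}.
Ancestors of 059e38b: {059e38b, 1a0a07e, 4a8afac, 5ba4f01, bf6ec9d, f231dec}.
Common ancestors: {1a0a07e, 4a8afac, 5ba4f01, f231dec}.
Among these, f231dec is not an ancestor of any other common ancestor — it is the merge base.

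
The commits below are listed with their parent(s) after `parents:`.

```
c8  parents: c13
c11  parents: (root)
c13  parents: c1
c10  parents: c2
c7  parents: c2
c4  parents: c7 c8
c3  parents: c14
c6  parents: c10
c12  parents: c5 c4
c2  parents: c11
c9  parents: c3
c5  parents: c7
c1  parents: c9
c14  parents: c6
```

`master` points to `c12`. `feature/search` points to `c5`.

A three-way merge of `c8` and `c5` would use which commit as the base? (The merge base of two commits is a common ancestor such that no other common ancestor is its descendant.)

Ancestors of c8: {c1, c10, c11, c13, c14, c2, c3, c6, c8, c9}.
Ancestors of c5: {c11, c2, c5, c7}.
Common ancestors: {c11, c2}.
Among these, c2 is not an ancestor of any other common ancestor — it is the merge base.

c2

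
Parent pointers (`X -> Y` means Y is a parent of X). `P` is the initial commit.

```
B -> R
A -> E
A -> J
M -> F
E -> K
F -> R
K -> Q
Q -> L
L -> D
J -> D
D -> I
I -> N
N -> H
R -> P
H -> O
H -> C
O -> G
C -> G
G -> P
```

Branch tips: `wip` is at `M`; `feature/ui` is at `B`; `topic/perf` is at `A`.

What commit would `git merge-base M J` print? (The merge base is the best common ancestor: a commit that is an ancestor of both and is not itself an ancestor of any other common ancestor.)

Ancestors of M: {F, M, P, R}.
Ancestors of J: {C, D, G, H, I, J, N, O, P}.
Common ancestors: {P}.
The only common ancestor is P, so it is the merge base.

P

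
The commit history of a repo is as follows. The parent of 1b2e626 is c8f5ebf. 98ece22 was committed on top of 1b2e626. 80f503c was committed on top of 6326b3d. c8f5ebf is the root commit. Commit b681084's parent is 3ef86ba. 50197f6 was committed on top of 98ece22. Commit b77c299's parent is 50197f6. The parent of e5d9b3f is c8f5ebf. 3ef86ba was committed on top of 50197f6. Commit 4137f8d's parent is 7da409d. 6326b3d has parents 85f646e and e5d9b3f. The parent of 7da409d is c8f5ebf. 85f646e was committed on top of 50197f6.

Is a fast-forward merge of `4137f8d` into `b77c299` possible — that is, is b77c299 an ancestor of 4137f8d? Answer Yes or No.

No

A fast-forward from b77c299 to 4137f8d is possible iff b77c299 is an ancestor of 4137f8d.
Ancestors of 4137f8d: {4137f8d, 7da409d, c8f5ebf}.
b77c299 is not among them, so fast-forward is not possible.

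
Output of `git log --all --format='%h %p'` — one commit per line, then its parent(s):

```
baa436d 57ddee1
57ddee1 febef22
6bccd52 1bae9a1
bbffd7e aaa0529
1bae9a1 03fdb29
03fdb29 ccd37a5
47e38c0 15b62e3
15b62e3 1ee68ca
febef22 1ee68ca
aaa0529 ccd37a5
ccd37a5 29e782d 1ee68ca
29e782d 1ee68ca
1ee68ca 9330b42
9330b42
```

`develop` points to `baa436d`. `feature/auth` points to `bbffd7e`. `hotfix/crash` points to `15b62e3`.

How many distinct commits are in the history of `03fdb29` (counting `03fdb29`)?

Walking parent pointers from 03fdb29: reachable set = {03fdb29, 1ee68ca, 29e782d, 9330b42, ccd37a5}.
That is 5 commits.

5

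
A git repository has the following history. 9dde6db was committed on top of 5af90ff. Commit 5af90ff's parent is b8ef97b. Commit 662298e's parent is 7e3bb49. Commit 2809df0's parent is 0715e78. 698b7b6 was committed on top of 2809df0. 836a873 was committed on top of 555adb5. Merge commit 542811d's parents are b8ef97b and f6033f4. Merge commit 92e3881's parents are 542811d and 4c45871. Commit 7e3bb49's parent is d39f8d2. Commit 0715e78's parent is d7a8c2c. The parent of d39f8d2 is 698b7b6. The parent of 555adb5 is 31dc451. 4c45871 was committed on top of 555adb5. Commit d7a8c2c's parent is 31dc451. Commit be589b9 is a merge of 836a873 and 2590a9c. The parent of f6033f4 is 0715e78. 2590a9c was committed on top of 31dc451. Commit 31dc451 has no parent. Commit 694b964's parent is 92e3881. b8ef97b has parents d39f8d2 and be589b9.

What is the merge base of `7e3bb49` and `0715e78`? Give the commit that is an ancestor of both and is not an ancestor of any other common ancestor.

Ancestors of 7e3bb49: {0715e78, 2809df0, 31dc451, 698b7b6, 7e3bb49, d39f8d2, d7a8c2c}.
Ancestors of 0715e78: {0715e78, 31dc451, d7a8c2c}.
Common ancestors: {0715e78, 31dc451, d7a8c2c}.
Among these, 0715e78 is not an ancestor of any other common ancestor — it is the merge base.

0715e78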